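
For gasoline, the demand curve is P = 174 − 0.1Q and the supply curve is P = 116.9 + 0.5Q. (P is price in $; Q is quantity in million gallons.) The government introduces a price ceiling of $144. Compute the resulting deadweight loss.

$503.48 million

Competitive equilibrium: 174 − 0.1Q = 116.9 + 0.5Q → Q* = 95.1667, P* = 164.4833.
At the ceiling P = 144, quantity supplied = (144 − 116.9)/0.5 = 54.2.
Willingness to pay at Q' = 54.2: 174 − 0.1·54.2 = 168.58.
ΔQ = 95.1667 − 54.2 = 40.9667; wedge = 168.58 − 144 = 24.58.
DWL = ½ × 40.9667 × 24.58 = $503.48 million.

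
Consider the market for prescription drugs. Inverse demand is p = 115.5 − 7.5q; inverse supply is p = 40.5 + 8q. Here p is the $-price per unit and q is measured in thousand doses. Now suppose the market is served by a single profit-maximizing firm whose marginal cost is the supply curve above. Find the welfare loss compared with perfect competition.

Competitive equilibrium: 115.5 − 7.5q = 40.5 + 8q → q* = 4.8387, p* = 79.2097.
Marginal revenue: MR = 115.5 − 15q. Set MR = MC: 115.5 − 15q = 40.5 + 8q → q_m = 3.2609.
Price p_m = 115.5 − 7.5·3.2609 = 91.0433; MC(q_m) = 40.5 + 8·3.2609 = 66.5872.
Competitive q* = 4.8387, so Δq = 1.5778; wedge = 91.0433 − 66.5872 = 24.4561.
Welfare loss = ½ × 1.5778 × 24.4561 = $19.29 thousand.

$19.29 thousand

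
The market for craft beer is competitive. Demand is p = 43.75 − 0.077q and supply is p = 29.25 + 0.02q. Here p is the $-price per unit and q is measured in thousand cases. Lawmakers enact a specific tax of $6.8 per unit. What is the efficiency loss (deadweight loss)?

$238.35 thousand

Competitive equilibrium: 43.75 − 0.077q = 29.25 + 0.02q → q* = 149.4845, p* = 32.2397.
With the tax, the buyer price exceeds the seller price by 6.8: (43.75 − 0.077q) − (29.25 + 0.02q) = 6.8 → q' = 79.3814.
Δq = 149.4845 − 79.3814 = 70.1031; the wedge equals the tax, 6.8.
Deadweight loss = ½ × 70.1031 × 6.8 = $238.35 thousand.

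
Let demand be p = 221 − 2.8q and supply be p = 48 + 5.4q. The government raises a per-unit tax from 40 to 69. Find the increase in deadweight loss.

Competitive equilibrium: 221 − 2.8q = 48 + 5.4q → q* = 21.0976, p* = 161.9268.
For a per-unit tax t: Δq = t/8.2, so DWL = ½·t·(t/8.2) = t²/16.4.
At t = 40: DWL = 97.561. At t = 69: DWL = 290.305.
Increase = 290.305 − 97.561 = 192.74.

192.74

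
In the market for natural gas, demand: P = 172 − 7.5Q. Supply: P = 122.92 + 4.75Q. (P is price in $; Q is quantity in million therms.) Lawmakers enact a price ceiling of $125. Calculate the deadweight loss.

Competitive equilibrium: 172 − 7.5Q = 122.92 + 4.75Q → Q* = 4.0065, P* = 141.951.
At the ceiling P = 125, quantity supplied = (125 − 122.92)/4.75 = 0.4379.
Willingness to pay at Q' = 0.4379: 172 − 7.5·0.4379 = 168.7158.
ΔQ = 4.0065 − 0.4379 = 3.5686; wedge = 168.7158 − 125 = 43.7158.
Welfare loss = ½ × 3.5686 × 43.7158 = $78 million.

$78 million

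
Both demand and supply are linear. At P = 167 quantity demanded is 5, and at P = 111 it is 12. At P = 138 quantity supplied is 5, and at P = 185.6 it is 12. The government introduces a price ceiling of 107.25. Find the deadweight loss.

310.87

Demand slope = (111 − 167)/(12 − 5) = −8, so P = 207 − 8Q.
Supply slope = (185.6 − 138)/(12 − 5) = 6.8, so P = 104 + 6.8Q.
Competitive equilibrium: 207 − 8Q = 104 + 6.8Q → Q* = 6.95946, P* = 151.32432.
At the ceiling P = 107.25, quantity supplied = (107.25 − 104)/6.8 = 0.47794.
Willingness to pay at Q' = 0.47794: 207 − 8·0.47794 = 203.17648.
ΔQ = 6.95946 − 0.47794 = 6.48152; wedge = 203.17648 − 107.25 = 95.92648.
Deadweight loss = ½ × 6.48152 × 95.92648 = 310.87.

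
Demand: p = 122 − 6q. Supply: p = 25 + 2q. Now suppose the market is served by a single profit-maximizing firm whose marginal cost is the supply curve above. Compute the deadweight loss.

108.01

Competitive equilibrium: 122 − 6q = 25 + 2q → q* = 12.125, p* = 49.25.
Marginal revenue: MR = 122 − 12q. Set MR = MC: 122 − 12q = 25 + 2q → q_m = 6.9286.
Price p_m = 122 − 6·6.9286 = 80.4284; MC(q_m) = 25 + 2·6.9286 = 38.8572.
Competitive q* = 12.125, so Δq = 5.1964; wedge = 80.4284 − 38.8572 = 41.5712.
The triangle = ½ × 5.1964 × 41.5712 = 108.01.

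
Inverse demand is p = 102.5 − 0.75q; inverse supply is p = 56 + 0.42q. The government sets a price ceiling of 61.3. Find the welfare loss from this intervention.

430.41

Competitive equilibrium: 102.5 − 0.75q = 56 + 0.42q → q* = 39.7436, p* = 72.6923.
At the ceiling p = 61.3, quantity supplied = (61.3 − 56)/0.42 = 12.619.
Willingness to pay at q' = 12.619: 102.5 − 0.75·12.619 = 93.0358.
Δq = 39.7436 − 12.619 = 27.1246; wedge = 93.0358 − 61.3 = 31.7358.
DWL = ½ × 27.1246 × 31.7358 = 430.41.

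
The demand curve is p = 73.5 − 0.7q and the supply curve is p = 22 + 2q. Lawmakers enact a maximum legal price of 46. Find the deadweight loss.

Competitive equilibrium: 73.5 − 0.7q = 22 + 2q → q* = 19.0741, p* = 60.1481.
At the ceiling p = 46, quantity supplied = (46 − 22)/2 = 12.
Willingness to pay at q' = 12: 73.5 − 0.7·12 = 65.1.
Δq = 19.0741 − 12 = 7.0741; wedge = 65.1 − 46 = 19.1.
The triangle = ½ × 7.0741 × 19.1 = 67.56.

67.56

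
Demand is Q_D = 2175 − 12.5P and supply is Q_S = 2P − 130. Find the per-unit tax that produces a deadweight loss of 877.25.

In inverse form: demand P = 174 − 0.08Q, supply P = 65 + 0.5Q.
Competitive equilibrium: 174 − 0.08Q = 65 + 0.5Q → Q* = 187.931, P* = 158.9655.
A tax t gives ΔQ = t/0.58 and wedge t, so DWL = t²/1.16.
t²/1.16 = 877.25 → t² = 1017.61 → t = 31.9.

31.9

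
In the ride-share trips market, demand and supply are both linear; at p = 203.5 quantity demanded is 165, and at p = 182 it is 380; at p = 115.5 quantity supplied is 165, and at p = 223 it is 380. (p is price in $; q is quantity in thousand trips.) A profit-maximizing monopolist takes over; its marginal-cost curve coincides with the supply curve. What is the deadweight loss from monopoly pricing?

Demand slope = (182 − 203.5)/(380 − 165) = −0.1, so p = 220 − 0.1q.
Supply slope = (223 − 115.5)/(380 − 165) = 0.5, so p = 33 + 0.5q.
Competitive equilibrium: 220 − 0.1q = 33 + 0.5q → q* = 311.6667, p* = 188.8333.
Marginal revenue: MR = 220 − 0.2q. Set MR = MC: 220 − 0.2q = 33 + 0.5q → q_m = 267.1429.
Price p_m = 220 − 0.1·267.1429 = 193.2857; MC(q_m) = 33 + 0.5·267.1429 = 166.5715.
Competitive q* = 311.6667, so Δq = 44.5238; wedge = 193.2857 − 166.5715 = 26.7142.
DWL = ½ × 44.5238 × 26.7142 = $594.71 thousand.

$594.71 thousand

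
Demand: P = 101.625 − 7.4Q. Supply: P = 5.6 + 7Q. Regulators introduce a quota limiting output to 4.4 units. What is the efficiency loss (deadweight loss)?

37.05

Competitive equilibrium: 101.625 − 7.4Q = 5.6 + 7Q → Q* = 6.6684, P* = 52.2788.
At Q = 4.4: demand price = 101.625 − 7.4·4.4 = 69.065; supply price = 5.6 + 7·4.4 = 36.4.
ΔQ = 6.6684 − 4.4 = 2.2684; wedge = 69.065 − 36.4 = 32.665.
Deadweight loss = ½ × 2.2684 × 32.665 = 37.05.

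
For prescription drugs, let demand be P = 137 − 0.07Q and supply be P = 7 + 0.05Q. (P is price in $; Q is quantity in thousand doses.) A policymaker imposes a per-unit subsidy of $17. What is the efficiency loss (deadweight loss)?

$1204.17 thousand

Competitive equilibrium: 137 − 0.07Q = 7 + 0.05Q → Q* = 1083.3333, P* = 61.1667.
The subsidy lowers effective supply by 17: P = 0.05Q − 10.
New quantity: 137 − 0.07Q = 0.05Q − 10 → Q' = 1225.
Overproduction ΔQ = 1225 − 1083.3333 = 141.6667; wedge = subsidy = 17.
DWL = ½ × 141.6667 × 17 = $1204.17 thousand.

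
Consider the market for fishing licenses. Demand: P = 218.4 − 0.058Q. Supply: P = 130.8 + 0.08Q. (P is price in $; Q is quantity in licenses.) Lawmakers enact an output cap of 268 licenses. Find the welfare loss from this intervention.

$9282.53

Competitive equilibrium: 218.4 − 0.058Q = 130.8 + 0.08Q → Q* = 634.7826, P* = 181.5826.
At Q = 268: demand price = 218.4 − 0.058·268 = 202.856; supply price = 130.8 + 0.08·268 = 152.24.
ΔQ = 634.7826 − 268 = 366.7826; wedge = 202.856 − 152.24 = 50.616.
DWL = ½ × 366.7826 × 50.616 = $9282.53.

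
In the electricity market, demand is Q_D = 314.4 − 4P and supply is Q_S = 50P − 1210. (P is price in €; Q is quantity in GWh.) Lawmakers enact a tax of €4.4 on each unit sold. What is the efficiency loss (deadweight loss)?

€35.85

In inverse form: demand P = 78.6 − 0.25Q, supply P = 24.2 + 0.02Q.
Competitive equilibrium: 78.6 − 0.25Q = 24.2 + 0.02Q → Q* = 201.4815, P* = 28.2296.
With the tax, the buyer price exceeds the seller price by 4.4: (78.6 − 0.25Q) − (24.2 + 0.02Q) = 4.4 → Q' = 185.1852.
ΔQ = 201.4815 − 185.1852 = 16.2963; the wedge equals the tax, 4.4.
Welfare loss = ½ × 16.2963 × 4.4 = €35.85.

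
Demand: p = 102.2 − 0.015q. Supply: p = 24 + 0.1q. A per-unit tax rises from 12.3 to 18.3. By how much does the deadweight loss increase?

798.26

Competitive equilibrium: 102.2 − 0.015q = 24 + 0.1q → q* = 680, p* = 92.
For a per-unit tax t: Δq = t/0.115, so DWL = ½·t·(t/0.115) = t²/0.23.
At t = 12.3: DWL = 657.783. At t = 18.3: DWL = 1456.043.
Increase = 1456.043 − 657.783 = 798.26.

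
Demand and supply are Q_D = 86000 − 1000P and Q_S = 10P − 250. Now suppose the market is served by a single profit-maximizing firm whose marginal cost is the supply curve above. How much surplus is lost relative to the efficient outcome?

1.77

In inverse form: demand P = 86 − 0.001Q, supply P = 25 + 0.1Q.
Competitive equilibrium: 86 − 0.001Q = 25 + 0.1Q → Q* = 603.9604, P* = 85.396.
Marginal revenue: MR = 86 − 0.002Q. Set MR = MC: 86 − 0.002Q = 25 + 0.1Q → Q_m = 598.0392.
Price P_m = 86 − 0.001·598.0392 = 85.402; MC(Q_m) = 25 + 0.1·598.0392 = 84.8039.
Competitive Q* = 603.9604, so ΔQ = 5.9212; wedge = 85.402 − 84.8039 = 0.5981.
Welfare loss = ½ × 5.9212 × 0.5981 = 1.77.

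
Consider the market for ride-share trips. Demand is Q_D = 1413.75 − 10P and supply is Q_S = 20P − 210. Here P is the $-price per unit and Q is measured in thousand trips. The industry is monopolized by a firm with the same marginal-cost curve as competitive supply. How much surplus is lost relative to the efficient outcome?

In inverse form: demand P = 141.375 − 0.1Q, supply P = 10.5 + 0.05Q.
Competitive equilibrium: 141.375 − 0.1Q = 10.5 + 0.05Q → Q* = 872.5, P* = 54.125.
Marginal revenue: MR = 141.375 − 0.2Q. Set MR = MC: 141.375 − 0.2Q = 10.5 + 0.05Q → Q_m = 523.5.
Price P_m = 141.375 − 0.1·523.5 = 89.025; MC(Q_m) = 10.5 + 0.05·523.5 = 36.675.
Competitive Q* = 872.5, so ΔQ = 349; wedge = 89.025 − 36.675 = 52.35.
The triangle = ½ × 349 × 52.35 = $9135.075 thousand.

$9135.075 thousand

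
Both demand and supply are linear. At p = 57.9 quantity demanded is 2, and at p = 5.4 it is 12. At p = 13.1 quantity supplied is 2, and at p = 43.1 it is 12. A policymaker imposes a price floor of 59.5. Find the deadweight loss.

135.68

Demand slope = (5.4 − 57.9)/(12 − 2) = −5.25, so p = 68.4 − 5.25q.
Supply slope = (43.1 − 13.1)/(12 − 2) = 3, so p = 7.1 + 3q.
Competitive equilibrium: 68.4 − 5.25q = 7.1 + 3q → q* = 7.4303, p* = 29.3909.
At the floor p = 59.5, quantity demanded = (68.4 − 59.5)/5.25 = 1.6952.
Sellers' marginal cost at q' = 1.6952: 7.1 + 3·1.6952 = 12.1856.
Δq = 7.4303 − 1.6952 = 5.7351; wedge = 59.5 − 12.1856 = 47.3144.
Welfare loss = ½ × 5.7351 × 47.3144 = 135.68.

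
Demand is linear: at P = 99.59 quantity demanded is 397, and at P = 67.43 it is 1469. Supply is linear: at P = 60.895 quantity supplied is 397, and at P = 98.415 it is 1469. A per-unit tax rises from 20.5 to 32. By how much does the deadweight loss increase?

Demand slope = (67.43 − 99.59)/(1469 − 397) = −0.03, so P = 111.5 − 0.03Q.
Supply slope = (98.415 − 60.895)/(1469 − 397) = 0.035, so P = 47 + 0.035Q.
Competitive equilibrium: 111.5 − 0.03Q = 47 + 0.035Q → Q* = 992.3077, P* = 81.7308.
For a per-unit tax t: ΔQ = t/0.065, so DWL = ½·t·(t/0.065) = t²/0.13.
At t = 20.5: DWL = 3232.692. At t = 32: DWL = 7876.923.
Increase = 7876.923 − 3232.692 = 4644.23.

4644.23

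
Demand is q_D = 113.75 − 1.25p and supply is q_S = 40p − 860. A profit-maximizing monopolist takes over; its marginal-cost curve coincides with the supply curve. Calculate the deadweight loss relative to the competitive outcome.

In inverse form: demand p = 91 − 0.8q, supply p = 21.5 + 0.025q.
Competitive equilibrium: 91 − 0.8q = 21.5 + 0.025q → q* = 84.2424, p* = 23.6061.
Marginal revenue: MR = 91 − 1.6q. Set MR = MC: 91 − 1.6q = 21.5 + 0.025q → q_m = 42.7692.
Price p_m = 91 − 0.8·42.7692 = 56.7846; MC(q_m) = 21.5 + 0.025·42.7692 = 22.5692.
Competitive q* = 84.2424, so Δq = 41.4732; wedge = 56.7846 − 22.5692 = 34.2154.
Deadweight loss = ½ × 41.4732 × 34.2154 = 709.51.

709.51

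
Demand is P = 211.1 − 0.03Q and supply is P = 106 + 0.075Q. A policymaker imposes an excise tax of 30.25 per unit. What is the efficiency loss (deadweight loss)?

4357.44

Competitive equilibrium: 211.1 − 0.03Q = 106 + 0.075Q → Q* = 1000.9524, P* = 181.0714.
With the tax, the buyer price exceeds the seller price by 30.25: (211.1 − 0.03Q) − (106 + 0.075Q) = 30.25 → Q' = 712.8571.
ΔQ = 1000.9524 − 712.8571 = 288.0953; the wedge equals the tax, 30.25.
DWL = ½ × 288.0953 × 30.25 = 4357.44.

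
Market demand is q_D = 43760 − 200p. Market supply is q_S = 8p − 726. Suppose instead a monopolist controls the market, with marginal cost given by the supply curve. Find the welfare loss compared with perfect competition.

In inverse form: demand p = 218.8 − 0.005q, supply p = 90.75 + 0.125q.
Competitive equilibrium: 218.8 − 0.005q = 90.75 + 0.125q → q* = 985, p* = 213.875.
Marginal revenue: MR = 218.8 − 0.01q. Set MR = MC: 218.8 − 0.01q = 90.75 + 0.125q → q_m = 948.5185.
Price p_m = 218.8 − 0.005·948.5185 = 214.0574; MC(q_m) = 90.75 + 0.125·948.5185 = 209.3148.
Competitive q* = 985, so Δq = 36.4815; wedge = 214.0574 − 209.3148 = 4.7426.
DWL = ½ × 36.4815 × 4.7426 = 86.51.

86.51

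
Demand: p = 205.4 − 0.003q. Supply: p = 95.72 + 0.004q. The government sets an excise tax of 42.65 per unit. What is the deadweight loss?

Competitive equilibrium: 205.4 − 0.003q = 95.72 + 0.004q → q* = 15668.5714, p* = 158.3943.
With the tax, the buyer price exceeds the seller price by 42.65: (205.4 − 0.003q) − (95.72 + 0.004q) = 42.65 → q' = 9575.7143.
Δq = 15668.5714 − 9575.7143 = 6092.8571; the wedge equals the tax, 42.65.
The triangle = ½ × 6092.8571 × 42.65 = 129930.18.

129930.18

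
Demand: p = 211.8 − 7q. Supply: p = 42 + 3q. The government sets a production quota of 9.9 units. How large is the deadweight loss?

250.632

Competitive equilibrium: 211.8 − 7q = 42 + 3q → q* = 16.98, p* = 92.94.
At q = 9.9: demand price = 211.8 − 7·9.9 = 142.5; supply price = 42 + 3·9.9 = 71.7.
Δq = 16.98 − 9.9 = 7.08; wedge = 142.5 − 71.7 = 70.8.
Welfare loss = ½ × 7.08 × 70.8 = 250.632.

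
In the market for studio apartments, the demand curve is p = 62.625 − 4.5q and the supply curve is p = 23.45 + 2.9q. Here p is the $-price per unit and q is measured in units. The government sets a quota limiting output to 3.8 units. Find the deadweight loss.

$8.26

Competitive equilibrium: 62.625 − 4.5q = 23.45 + 2.9q → q* = 5.2939, p* = 38.8024.
At q = 3.8: demand price = 62.625 − 4.5·3.8 = 45.525; supply price = 23.45 + 2.9·3.8 = 34.47.
Δq = 5.2939 − 3.8 = 1.4939; wedge = 45.525 − 34.47 = 11.055.
DWL = ½ × 1.4939 × 11.055 = $8.26.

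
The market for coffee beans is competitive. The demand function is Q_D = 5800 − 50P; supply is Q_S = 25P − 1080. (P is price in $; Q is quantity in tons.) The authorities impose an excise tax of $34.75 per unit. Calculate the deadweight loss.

$10063.02

In inverse form: demand P = 116 − 0.02Q, supply P = 43.2 + 0.04Q.
Competitive equilibrium: 116 − 0.02Q = 43.2 + 0.04Q → Q* = 1213.3333, P* = 91.7333.
With the tax, the buyer price exceeds the seller price by 34.75: (116 − 0.02Q) − (43.2 + 0.04Q) = 34.75 → Q' = 634.1667.
ΔQ = 1213.3333 − 634.1667 = 579.1666; the wedge equals the tax, 34.75.
Deadweight loss = ½ × 579.1666 × 34.75 = $10063.02.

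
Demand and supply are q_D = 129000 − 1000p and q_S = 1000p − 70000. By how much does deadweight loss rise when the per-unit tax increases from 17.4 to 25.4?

In inverse form: demand p = 129 − 0.001q, supply p = 70 + 0.001q.
Competitive equilibrium: 129 − 0.001q = 70 + 0.001q → q* = 29500, p* = 99.5.
For a per-unit tax t: Δq = t/0.002, so DWL = ½·t·(t/0.002) = t²/0.004.
At t = 17.4: DWL = 75690. At t = 25.4: DWL = 161290.
Increase = 161290 − 75690 = 85600.

85600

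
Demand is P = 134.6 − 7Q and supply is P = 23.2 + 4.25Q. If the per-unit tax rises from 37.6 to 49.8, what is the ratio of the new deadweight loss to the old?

1.754

Competitive equilibrium: 134.6 − 7Q = 23.2 + 4.25Q → Q* = 9.9022, P* = 65.2844.
For a per-unit tax t: ΔQ = t/11.25, so DWL = ½·t·(t/11.25) = t²/22.5.
At t = 37.6: DWL = 62.834. At t = 49.8: DWL = 110.224.
Ratio = (49.8/37.6)² = 1.754.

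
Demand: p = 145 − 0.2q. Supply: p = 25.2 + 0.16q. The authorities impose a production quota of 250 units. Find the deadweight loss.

1233.39

Competitive equilibrium: 145 − 0.2q = 25.2 + 0.16q → q* = 332.7778, p* = 78.4444.
At q = 250: demand price = 145 − 0.2·250 = 95; supply price = 25.2 + 0.16·250 = 65.2.
Δq = 332.7778 − 250 = 82.7778; wedge = 95 − 65.2 = 29.8.
Deadweight loss = ½ × 82.7778 × 29.8 = 1233.39.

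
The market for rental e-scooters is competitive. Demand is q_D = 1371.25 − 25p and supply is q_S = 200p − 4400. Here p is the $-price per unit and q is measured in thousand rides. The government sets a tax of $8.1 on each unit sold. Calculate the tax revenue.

In inverse form: demand p = 54.85 − 0.04q, supply p = 22 + 0.005q.
Competitive equilibrium: 54.85 − 0.04q = 22 + 0.005q → q* = 730, p* = 25.65.
With the tax, the buyer price exceeds the seller price by 8.1: (54.85 − 0.04q) − (22 + 0.005q) = 8.1 → q' = 550.
Tax revenue = 8.1 × 550 = $4455 thousand.

$4455 thousand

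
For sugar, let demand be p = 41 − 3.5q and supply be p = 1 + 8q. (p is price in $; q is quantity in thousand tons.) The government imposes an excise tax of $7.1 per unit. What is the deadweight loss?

Competitive equilibrium: 41 − 3.5q = 1 + 8q → q* = 3.4783, p* = 28.8261.
With the tax, the buyer price exceeds the seller price by 7.1: (41 − 3.5q) − (1 + 8q) = 7.1 → q' = 2.8609.
Δq = 3.4783 − 2.8609 = 0.6174; the wedge equals the tax, 7.1.
Deadweight loss = ½ × 0.6174 × 7.1 = $2.19 thousand.

$2.19 thousand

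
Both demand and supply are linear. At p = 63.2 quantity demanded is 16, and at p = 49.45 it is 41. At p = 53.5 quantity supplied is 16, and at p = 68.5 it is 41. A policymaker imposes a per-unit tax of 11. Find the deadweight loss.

Demand slope = (49.45 − 63.2)/(41 − 16) = −0.55, so p = 72 − 0.55q.
Supply slope = (68.5 − 53.5)/(41 − 16) = 0.6, so p = 43.9 + 0.6q.
Competitive equilibrium: 72 − 0.55q = 43.9 + 0.6q → q* = 24.4348, p* = 58.5609.
With the tax, the buyer price exceeds the seller price by 11: (72 − 0.55q) − (43.9 + 0.6q) = 11 → q' = 14.8696.
Δq = 24.4348 − 14.8696 = 9.5652; the wedge equals the tax, 11.
The triangle = ½ × 9.5652 × 11 = 52.61.

52.61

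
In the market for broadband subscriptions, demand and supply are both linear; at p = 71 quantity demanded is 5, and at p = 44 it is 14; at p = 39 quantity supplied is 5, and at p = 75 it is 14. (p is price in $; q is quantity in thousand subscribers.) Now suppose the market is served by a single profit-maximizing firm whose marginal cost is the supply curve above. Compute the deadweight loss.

Demand slope = (44 − 71)/(14 − 5) = −3, so p = 86 − 3q.
Supply slope = (75 − 39)/(14 − 5) = 4, so p = 19 + 4q.
Competitive equilibrium: 86 − 3q = 19 + 4q → q* = 9.5714, p* = 57.2857.
Marginal revenue: MR = 86 − 6q. Set MR = MC: 86 − 6q = 19 + 4q → q_m = 6.7.
Price p_m = 86 − 3·6.7 = 65.9; MC(q_m) = 19 + 4·6.7 = 45.8.
Competitive q* = 9.5714, so Δq = 2.8714; wedge = 65.9 − 45.8 = 20.1.
The triangle = ½ × 2.8714 × 20.1 = $28.86 thousand.

$28.86 thousand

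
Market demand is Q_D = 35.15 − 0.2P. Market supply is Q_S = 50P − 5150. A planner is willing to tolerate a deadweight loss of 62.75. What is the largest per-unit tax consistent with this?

In inverse form: demand P = 175.75 − 5Q, supply P = 103 + 0.02Q.
Competitive equilibrium: 175.75 − 5Q = 103 + 0.02Q → Q* = 14.492, P* = 103.2898.
A tax t gives ΔQ = t/5.02 and wedge t, so DWL = t²/10.04.
t²/10.04 = 62.75 → t² = 630.01 → t = 25.1.

25.1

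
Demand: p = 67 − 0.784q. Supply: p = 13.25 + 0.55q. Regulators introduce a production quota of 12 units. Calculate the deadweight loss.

533.91

Competitive equilibrium: 67 − 0.784q = 13.25 + 0.55q → q* = 40.2924, p* = 35.4108.
At q = 12: demand price = 67 − 0.784·12 = 57.592; supply price = 13.25 + 0.55·12 = 19.85.
Δq = 40.2924 − 12 = 28.2924; wedge = 57.592 − 19.85 = 37.742.
Deadweight loss = ½ × 28.2924 × 37.742 = 533.91.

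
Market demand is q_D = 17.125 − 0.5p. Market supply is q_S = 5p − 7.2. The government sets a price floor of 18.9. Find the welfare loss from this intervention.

57.64

In inverse form: demand p = 34.25 − 2q, supply p = 1.44 + 0.2q.
Competitive equilibrium: 34.25 − 2q = 1.44 + 0.2q → q* = 14.9136, p* = 4.4227.
At the floor p = 18.9, quantity demanded = (34.25 − 18.9)/2 = 7.675.
Sellers' marginal cost at q' = 7.675: 1.44 + 0.2·7.675 = 2.975.
Δq = 14.9136 − 7.675 = 7.2386; wedge = 18.9 − 2.975 = 15.925.
Welfare loss = ½ × 7.2386 × 15.925 = 57.64.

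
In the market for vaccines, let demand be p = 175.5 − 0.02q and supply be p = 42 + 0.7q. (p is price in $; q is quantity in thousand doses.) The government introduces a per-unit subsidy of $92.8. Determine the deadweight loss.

Competitive equilibrium: 175.5 − 0.02q = 42 + 0.7q → q* = 185.4167, p* = 171.7917.
The subsidy lowers effective supply by 92.8: p = 0.7q − 50.8.
New quantity: 175.5 − 0.02q = 0.7q − 50.8 → q' = 314.3056.
Overproduction Δq = 314.3056 − 185.4167 = 128.8889; wedge = subsidy = 92.8.
Deadweight loss = ½ × 128.8889 × 92.8 = $5980.44 thousand.

$5980.44 thousand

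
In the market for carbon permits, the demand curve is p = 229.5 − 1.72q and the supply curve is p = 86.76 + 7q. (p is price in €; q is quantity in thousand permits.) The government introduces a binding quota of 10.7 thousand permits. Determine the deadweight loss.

€140.13 thousand

Competitive equilibrium: 229.5 − 1.72q = 86.76 + 7q → q* = 16.3693, p* = 201.3449.
At q = 10.7: demand price = 229.5 − 1.72·10.7 = 211.096; supply price = 86.76 + 7·10.7 = 161.66.
Δq = 16.3693 − 10.7 = 5.6693; wedge = 211.096 − 161.66 = 49.436.
DWL = ½ × 5.6693 × 49.436 = €140.13 thousand.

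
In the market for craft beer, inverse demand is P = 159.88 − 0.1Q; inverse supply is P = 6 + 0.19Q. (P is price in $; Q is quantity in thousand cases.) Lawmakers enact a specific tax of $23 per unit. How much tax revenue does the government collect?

Competitive equilibrium: 159.88 − 0.1Q = 6 + 0.19Q → Q* = 530.6207, P* = 106.8179.
With the tax, the buyer price exceeds the seller price by 23: (159.88 − 0.1Q) − (6 + 0.19Q) = 23 → Q' = 451.3103.
Tax revenue = 23 × 451.3103 = $10380.14 thousand.

$10380.14 thousand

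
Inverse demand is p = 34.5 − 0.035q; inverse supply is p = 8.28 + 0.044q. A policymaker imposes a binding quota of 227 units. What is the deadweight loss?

434.65

Competitive equilibrium: 34.5 − 0.035q = 8.28 + 0.044q → q* = 331.8987, p* = 22.8835.
At q = 227: demand price = 34.5 − 0.035·227 = 26.555; supply price = 8.28 + 0.044·227 = 18.268.
Δq = 331.8987 − 227 = 104.8987; wedge = 26.555 − 18.268 = 8.287.
Deadweight loss = ½ × 104.8987 × 8.287 = 434.65.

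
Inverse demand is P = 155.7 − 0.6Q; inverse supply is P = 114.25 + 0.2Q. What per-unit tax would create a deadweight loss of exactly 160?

16

Competitive equilibrium: 155.7 − 0.6Q = 114.25 + 0.2Q → Q* = 51.8125, P* = 124.6125.
A tax t gives ΔQ = t/0.8 and wedge t, so DWL = t²/1.6.
t²/1.6 = 160 → t² = 256 → t = 16.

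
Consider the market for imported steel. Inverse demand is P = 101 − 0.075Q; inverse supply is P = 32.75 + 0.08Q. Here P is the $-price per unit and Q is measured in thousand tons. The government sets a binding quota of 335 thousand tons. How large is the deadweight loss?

$859.70 thousand

Competitive equilibrium: 101 − 0.075Q = 32.75 + 0.08Q → Q* = 440.3226, P* = 67.9758.
At Q = 335: demand price = 101 − 0.075·335 = 75.875; supply price = 32.75 + 0.08·335 = 59.55.
ΔQ = 440.3226 − 335 = 105.3226; wedge = 75.875 − 59.55 = 16.325.
DWL = ½ × 105.3226 × 16.325 = $859.70 thousand.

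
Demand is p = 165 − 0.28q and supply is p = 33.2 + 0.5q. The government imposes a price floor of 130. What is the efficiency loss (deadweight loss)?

754.16

Competitive equilibrium: 165 − 0.28q = 33.2 + 0.5q → q* = 168.9744, p* = 117.6872.
At the floor p = 130, quantity demanded = (165 − 130)/0.28 = 125.
Sellers' marginal cost at q' = 125: 33.2 + 0.5·125 = 95.7.
Δq = 168.9744 − 125 = 43.9744; wedge = 130 − 95.7 = 34.3.
Deadweight loss = ½ × 43.9744 × 34.3 = 754.16.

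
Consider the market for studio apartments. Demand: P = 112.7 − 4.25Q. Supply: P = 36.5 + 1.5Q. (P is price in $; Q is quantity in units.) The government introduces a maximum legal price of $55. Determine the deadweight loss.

$2.43

Competitive equilibrium: 112.7 − 4.25Q = 36.5 + 1.5Q → Q* = 13.2522, P* = 56.3783.
At the ceiling P = 55, quantity supplied = (55 − 36.5)/1.5 = 12.3333.
Willingness to pay at Q' = 12.3333: 112.7 − 4.25·12.3333 = 60.2835.
ΔQ = 13.2522 − 12.3333 = 0.9189; wedge = 60.2835 − 55 = 5.2835.
Welfare loss = ½ × 0.9189 × 5.2835 = $2.43.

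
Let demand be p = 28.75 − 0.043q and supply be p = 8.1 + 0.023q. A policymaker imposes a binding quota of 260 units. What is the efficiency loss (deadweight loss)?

92.27

Competitive equilibrium: 28.75 − 0.043q = 8.1 + 0.023q → q* = 312.8788, p* = 15.2962.
At q = 260: demand price = 28.75 − 0.043·260 = 17.57; supply price = 8.1 + 0.023·260 = 14.08.
Δq = 312.8788 − 260 = 52.8788; wedge = 17.57 − 14.08 = 3.49.
Welfare loss = ½ × 52.8788 × 3.49 = 92.27.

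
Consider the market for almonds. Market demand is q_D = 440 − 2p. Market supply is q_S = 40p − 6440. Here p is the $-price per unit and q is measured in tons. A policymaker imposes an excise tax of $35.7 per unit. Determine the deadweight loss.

$1213.80

In inverse form: demand p = 220 − 0.5q, supply p = 161 + 0.025q.
Competitive equilibrium: 220 − 0.5q = 161 + 0.025q → q* = 112.381, p* = 163.8095.
With the tax, the buyer price exceeds the seller price by 35.7: (220 − 0.5q) − (161 + 0.025q) = 35.7 → q' = 44.381.
Δq = 112.381 − 44.381 = 68; the wedge equals the tax, 35.7.
Deadweight loss = ½ × 68 × 35.7 = $1213.80.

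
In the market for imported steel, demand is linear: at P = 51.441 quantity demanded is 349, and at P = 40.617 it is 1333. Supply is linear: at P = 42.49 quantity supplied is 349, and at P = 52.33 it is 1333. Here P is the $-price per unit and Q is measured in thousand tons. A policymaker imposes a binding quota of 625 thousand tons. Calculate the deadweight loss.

Demand slope = (40.617 − 51.441)/(1333 − 349) = −0.011, so P = 55.28 − 0.011Q.
Supply slope = (52.33 − 42.49)/(1333 − 349) = 0.01, so P = 39 + 0.01Q.
Competitive equilibrium: 55.28 − 0.011Q = 39 + 0.01Q → Q* = 775.2381, P* = 46.7524.
At Q = 625: demand price = 55.28 − 0.011·625 = 48.405; supply price = 39 + 0.01·625 = 45.25.
ΔQ = 775.2381 − 625 = 150.2381; wedge = 48.405 − 45.25 = 3.155.
DWL = ½ × 150.2381 × 3.155 = $237 thousand.

$237 thousand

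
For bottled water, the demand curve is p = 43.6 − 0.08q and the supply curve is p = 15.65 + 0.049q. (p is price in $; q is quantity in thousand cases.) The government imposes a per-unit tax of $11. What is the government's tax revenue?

Competitive equilibrium: 43.6 − 0.08q = 15.65 + 0.049q → q* = 216.6667, p* = 26.2667.
With the tax, the buyer price exceeds the seller price by 11: (43.6 − 0.08q) − (15.65 + 0.049q) = 11 → q' = 131.3953.
Tax revenue = 11 × 131.3953 = $1445.35 thousand.

$1445.35 thousand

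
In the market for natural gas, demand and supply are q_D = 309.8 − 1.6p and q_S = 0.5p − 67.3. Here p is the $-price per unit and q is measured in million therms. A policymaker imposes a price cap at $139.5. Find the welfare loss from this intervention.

In inverse form: demand p = 193.625 − 0.625q, supply p = 134.6 + 2q.
Competitive equilibrium: 193.625 − 0.625q = 134.6 + 2q → q* = 22.4857, p* = 179.5714.
At the ceiling p = 139.5, quantity supplied = (139.5 − 134.6)/2 = 2.45.
Willingness to pay at q' = 2.45: 193.625 − 0.625·2.45 = 192.0938.
Δq = 22.4857 − 2.45 = 20.0357; wedge = 192.0938 − 139.5 = 52.5938.
DWL = ½ × 20.0357 × 52.5938 = $526.88 million.

$526.88 million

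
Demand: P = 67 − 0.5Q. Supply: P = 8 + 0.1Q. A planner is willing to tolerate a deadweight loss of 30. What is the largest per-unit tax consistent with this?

6

Competitive equilibrium: 67 − 0.5Q = 8 + 0.1Q → Q* = 98.3333, P* = 17.8333.
A tax t gives ΔQ = t/0.6 and wedge t, so DWL = t²/1.2.
t²/1.2 = 30 → t² = 36 → t = 6.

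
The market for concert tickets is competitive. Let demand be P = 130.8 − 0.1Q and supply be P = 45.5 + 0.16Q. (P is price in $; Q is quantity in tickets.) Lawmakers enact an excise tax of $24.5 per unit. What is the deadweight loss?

$1154.33

Competitive equilibrium: 130.8 − 0.1Q = 45.5 + 0.16Q → Q* = 328.0769, P* = 97.9923.
With the tax, the buyer price exceeds the seller price by 24.5: (130.8 − 0.1Q) − (45.5 + 0.16Q) = 24.5 → Q' = 233.8462.
ΔQ = 328.0769 − 233.8462 = 94.2307; the wedge equals the tax, 24.5.
The triangle = ½ × 94.2307 × 24.5 = $1154.33.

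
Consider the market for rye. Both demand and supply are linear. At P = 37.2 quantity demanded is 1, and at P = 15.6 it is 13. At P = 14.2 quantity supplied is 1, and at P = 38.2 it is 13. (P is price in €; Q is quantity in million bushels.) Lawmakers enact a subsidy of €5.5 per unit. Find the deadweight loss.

€3.98 million

Demand slope = (15.6 − 37.2)/(13 − 1) = −1.8, so P = 39 − 1.8Q.
Supply slope = (38.2 − 14.2)/(13 − 1) = 2, so P = 12.2 + 2Q.
Competitive equilibrium: 39 − 1.8Q = 12.2 + 2Q → Q* = 7.0526, P* = 26.3053.
The subsidy lowers effective supply by 5.5: P = 6.7 + 2Q.
New quantity: 39 − 1.8Q = 6.7 + 2Q → Q' = 8.5.
Overproduction ΔQ = 8.5 − 7.0526 = 1.4474; wedge = subsidy = 5.5.
DWL = ½ × 1.4474 × 5.5 = €3.98 million.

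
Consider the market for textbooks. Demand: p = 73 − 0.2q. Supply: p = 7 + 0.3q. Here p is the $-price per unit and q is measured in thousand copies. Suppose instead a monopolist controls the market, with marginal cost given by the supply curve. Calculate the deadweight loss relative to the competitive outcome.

$355.59 thousand

Competitive equilibrium: 73 − 0.2q = 7 + 0.3q → q* = 132, p* = 46.6.
Marginal revenue: MR = 73 − 0.4q. Set MR = MC: 73 − 0.4q = 7 + 0.3q → q_m = 94.2857.
Price p_m = 73 − 0.2·94.2857 = 54.1429; MC(q_m) = 7 + 0.3·94.2857 = 35.2857.
Competitive q* = 132, so Δq = 37.7143; wedge = 54.1429 − 35.2857 = 18.8572.
The triangle = ½ × 37.7143 × 18.8572 = $355.59 thousand.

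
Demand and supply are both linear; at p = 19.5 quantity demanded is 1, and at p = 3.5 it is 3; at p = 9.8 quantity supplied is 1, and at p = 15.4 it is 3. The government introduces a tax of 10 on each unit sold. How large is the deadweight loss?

Demand slope = (3.5 − 19.5)/(3 − 1) = −8, so p = 27.5 − 8q.
Supply slope = (15.4 − 9.8)/(3 − 1) = 2.8, so p = 7 + 2.8q.
Competitive equilibrium: 27.5 − 8q = 7 + 2.8q → q* = 1.8981, p* = 12.3148.
With the tax, the buyer price exceeds the seller price by 10: (27.5 − 8q) − (7 + 2.8q) = 10 → q' = 0.9722.
Δq = 1.8981 − 0.9722 = 0.9259; the wedge equals the tax, 10.
The triangle = ½ × 0.9259 × 10 = 4.63.

4.63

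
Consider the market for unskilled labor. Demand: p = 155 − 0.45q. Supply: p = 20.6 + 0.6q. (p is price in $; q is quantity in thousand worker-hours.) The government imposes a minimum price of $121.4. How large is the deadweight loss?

Competitive equilibrium: 155 − 0.45q = 20.6 + 0.6q → q* = 128, p* = 97.4.
At the floor p = 121.4, quantity demanded = (155 − 121.4)/0.45 = 74.6667.
Sellers' marginal cost at q' = 74.6667: 20.6 + 0.6·74.6667 = 65.4.
Δq = 128 − 74.6667 = 53.3333; wedge = 121.4 − 65.4 = 56.
The triangle = ½ × 53.3333 × 56 = $1493.33 thousand.

$1493.33 thousand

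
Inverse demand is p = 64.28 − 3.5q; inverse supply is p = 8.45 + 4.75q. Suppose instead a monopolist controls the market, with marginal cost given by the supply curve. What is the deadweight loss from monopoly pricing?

16.76

Competitive equilibrium: 64.28 − 3.5q = 8.45 + 4.75q → q* = 6.7673, p* = 40.5945.
Marginal revenue: MR = 64.28 − 7q. Set MR = MC: 64.28 − 7q = 8.45 + 4.75q → q_m = 4.7515.
Price p_m = 64.28 − 3.5·4.7515 = 47.6498; MC(q_m) = 8.45 + 4.75·4.7515 = 31.0196.
Competitive q* = 6.7673, so Δq = 2.0158; wedge = 47.6498 − 31.0196 = 16.6302.
The triangle = ½ × 2.0158 × 16.6302 = 16.76.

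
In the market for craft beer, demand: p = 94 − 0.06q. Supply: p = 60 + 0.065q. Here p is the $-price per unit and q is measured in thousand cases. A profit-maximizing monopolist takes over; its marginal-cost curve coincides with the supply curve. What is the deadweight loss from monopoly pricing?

$486.38 thousand

Competitive equilibrium: 94 − 0.06q = 60 + 0.065q → q* = 272, p* = 77.68.
Marginal revenue: MR = 94 − 0.12q. Set MR = MC: 94 − 0.12q = 60 + 0.065q → q_m = 183.7838.
Price p_m = 94 − 0.06·183.7838 = 82.973; MC(q_m) = 60 + 0.065·183.7838 = 71.9459.
Competitive q* = 272, so Δq = 88.2162; wedge = 82.973 − 71.9459 = 11.0271.
DWL = ½ × 88.2162 × 11.0271 = $486.38 thousand.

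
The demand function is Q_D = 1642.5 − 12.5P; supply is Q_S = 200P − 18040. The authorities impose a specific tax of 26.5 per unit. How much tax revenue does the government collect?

In inverse form: demand P = 131.4 − 0.08Q, supply P = 90.2 + 0.005Q.
Competitive equilibrium: 131.4 − 0.08Q = 90.2 + 0.005Q → Q* = 484.7059, P* = 92.6235.
With the tax, the buyer price exceeds the seller price by 26.5: (131.4 − 0.08Q) − (90.2 + 0.005Q) = 26.5 → Q' = 172.9412.
Tax revenue = 26.5 × 172.9412 = 4582.94.

4582.94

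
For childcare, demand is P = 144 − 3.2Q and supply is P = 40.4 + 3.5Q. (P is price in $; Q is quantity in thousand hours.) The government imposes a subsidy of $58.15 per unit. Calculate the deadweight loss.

Competitive equilibrium: 144 − 3.2Q = 40.4 + 3.5Q → Q* = 15.4627, P* = 94.5194.
The subsidy lowers effective supply by 58.15: P = 3.5Q − 17.75.
New quantity: 144 − 3.2Q = 3.5Q − 17.75 → Q' = 24.1418.
Overproduction ΔQ = 24.1418 − 15.4627 = 8.6791; wedge = subsidy = 58.15.
DWL = ½ × 8.6791 × 58.15 = $252.34 thousand.

$252.34 thousand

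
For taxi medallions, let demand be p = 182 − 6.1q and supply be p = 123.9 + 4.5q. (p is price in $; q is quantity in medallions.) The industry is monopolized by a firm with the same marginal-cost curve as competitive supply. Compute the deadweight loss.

Competitive equilibrium: 182 − 6.1q = 123.9 + 4.5q → q* = 5.4811, p* = 148.5651.
Marginal revenue: MR = 182 − 12.2q. Set MR = MC: 182 − 12.2q = 123.9 + 4.5q → q_m = 3.479.
Price p_m = 182 − 6.1·3.479 = 160.7781; MC(q_m) = 123.9 + 4.5·3.479 = 139.5555.
Competitive q* = 5.4811, so Δq = 2.0021; wedge = 160.7781 − 139.5555 = 21.2226.
The triangle = ½ × 2.0021 × 21.2226 = $21.24.

$21.24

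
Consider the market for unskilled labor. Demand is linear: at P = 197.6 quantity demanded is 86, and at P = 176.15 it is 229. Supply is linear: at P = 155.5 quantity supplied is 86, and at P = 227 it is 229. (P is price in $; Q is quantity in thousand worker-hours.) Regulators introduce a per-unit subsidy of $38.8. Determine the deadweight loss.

$1158.03 thousand

Demand slope = (176.15 − 197.6)/(229 − 86) = −0.15, so P = 210.5 − 0.15Q.
Supply slope = (227 − 155.5)/(229 − 86) = 0.5, so P = 112.5 + 0.5Q.
Competitive equilibrium: 210.5 − 0.15Q = 112.5 + 0.5Q → Q* = 150.7692, P* = 187.8846.
The subsidy lowers effective supply by 38.8: P = 73.7 + 0.5Q.
New quantity: 210.5 − 0.15Q = 73.7 + 0.5Q → Q' = 210.4615.
Overproduction ΔQ = 210.4615 − 150.7692 = 59.6923; wedge = subsidy = 38.8.
The triangle = ½ × 59.6923 × 38.8 = $1158.03 thousand.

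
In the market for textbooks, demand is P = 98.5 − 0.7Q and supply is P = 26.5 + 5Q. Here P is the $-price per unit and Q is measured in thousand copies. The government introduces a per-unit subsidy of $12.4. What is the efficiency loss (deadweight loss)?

Competitive equilibrium: 98.5 − 0.7Q = 26.5 + 5Q → Q* = 12.6316, P* = 89.6579.
The subsidy lowers effective supply by 12.4: P = 14.1 + 5Q.
New quantity: 98.5 − 0.7Q = 14.1 + 5Q → Q' = 14.807.
Overproduction ΔQ = 14.807 − 12.6316 = 2.1754; wedge = subsidy = 12.4.
The triangle = ½ × 2.1754 × 12.4 = $13.49 thousand.

$13.49 thousand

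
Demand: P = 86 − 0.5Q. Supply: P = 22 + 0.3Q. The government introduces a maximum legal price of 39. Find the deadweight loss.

217.78

Competitive equilibrium: 86 − 0.5Q = 22 + 0.3Q → Q* = 80, P* = 46.
At the ceiling P = 39, quantity supplied = (39 − 22)/0.3 = 56.6667.
Willingness to pay at Q' = 56.6667: 86 − 0.5·56.6667 = 57.6667.
ΔQ = 80 − 56.6667 = 23.3333; wedge = 57.6667 − 39 = 18.6667.
Deadweight loss = ½ × 23.3333 × 18.6667 = 217.78.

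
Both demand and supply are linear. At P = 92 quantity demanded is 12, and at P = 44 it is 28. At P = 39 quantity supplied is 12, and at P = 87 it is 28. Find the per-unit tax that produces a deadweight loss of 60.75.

Demand slope = (44 − 92)/(28 − 12) = −3, so P = 128 − 3Q.
Supply slope = (87 − 39)/(28 − 12) = 3, so P = 3 + 3Q.
Competitive equilibrium: 128 − 3Q = 3 + 3Q → Q* = 20.8333, P* = 65.5.
A tax t gives ΔQ = t/6 and wedge t, so DWL = t²/12.
t²/12 = 60.75 → t² = 729 → t = 27.

27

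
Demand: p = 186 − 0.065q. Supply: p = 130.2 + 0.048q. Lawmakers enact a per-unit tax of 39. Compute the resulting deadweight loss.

Competitive equilibrium: 186 − 0.065q = 130.2 + 0.048q → q* = 493.8053, p* = 153.9027.
With the tax, the buyer price exceeds the seller price by 39: (186 − 0.065q) − (130.2 + 0.048q) = 39 → q' = 148.6726.
Δq = 493.8053 − 148.6726 = 345.1327; the wedge equals the tax, 39.
Welfare loss = ½ × 345.1327 × 39 = 6730.09.

6730.09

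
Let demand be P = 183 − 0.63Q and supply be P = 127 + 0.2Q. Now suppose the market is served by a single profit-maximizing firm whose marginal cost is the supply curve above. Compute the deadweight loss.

351.76

Competitive equilibrium: 183 − 0.63Q = 127 + 0.2Q → Q* = 67.4699, P* = 140.494.
Marginal revenue: MR = 183 − 1.26Q. Set MR = MC: 183 − 1.26Q = 127 + 0.2Q → Q_m = 38.3562.
Price P_m = 183 − 0.63·38.3562 = 158.8356; MC(Q_m) = 127 + 0.2·38.3562 = 134.6712.
Competitive Q* = 67.4699, so ΔQ = 29.1137; wedge = 158.8356 − 134.6712 = 24.1644.
DWL = ½ × 29.1137 × 24.1644 = 351.76.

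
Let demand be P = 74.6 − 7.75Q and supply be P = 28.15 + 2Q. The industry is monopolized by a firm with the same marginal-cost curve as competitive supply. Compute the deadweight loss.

Competitive equilibrium: 74.6 − 7.75Q = 28.15 + 2Q → Q* = 4.7641, P* = 37.6782.
Marginal revenue: MR = 74.6 − 15.5Q. Set MR = MC: 74.6 − 15.5Q = 28.15 + 2Q → Q_m = 2.6543.
Price P_m = 74.6 − 7.75·2.6543 = 54.0292; MC(Q_m) = 28.15 + 2·2.6543 = 33.4586.
Competitive Q* = 4.7641, so ΔQ = 2.1098; wedge = 54.0292 − 33.4586 = 20.5706.
The triangle = ½ × 2.1098 × 20.5706 = 21.70.

21.70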